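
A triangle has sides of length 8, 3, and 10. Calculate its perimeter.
Perimeter = sum of all sides
Perimeter = 8 + 3 + 10
Perimeter = 21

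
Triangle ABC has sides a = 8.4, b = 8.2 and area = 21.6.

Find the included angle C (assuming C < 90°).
Area = ½ab·sin(C)  →  sin(C) = 2·Area/(ab)
sin(C) = 2·21.6/(8.4·8.2) = 0.627178
C = arcsin(0.627178) = 38.84°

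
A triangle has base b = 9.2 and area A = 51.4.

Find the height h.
A = ½bh  →  h = 2A/b
h = 2·51.4/9.2 = 11.17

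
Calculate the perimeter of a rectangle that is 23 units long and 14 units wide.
Perimeter = 2 * (length + width)
Perimeter = 2 * (23 + 14)
Perimeter = 2 * 37
Perimeter = 74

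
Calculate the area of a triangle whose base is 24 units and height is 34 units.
Area = (1/2) * base * height
Area = (1/2) * 24 * 34
Area = 408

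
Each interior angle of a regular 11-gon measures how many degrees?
Interior angle of a regular n-gon = (n-2)*180/n
Interior angle = (11-2)*180/11
Interior angle = 9*180/11
Interior angle = 1620/11
Interior angle = 147.27 degrees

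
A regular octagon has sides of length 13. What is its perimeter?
Perimeter = number of sides * side length
Perimeter = 8 * 13
Perimeter = 104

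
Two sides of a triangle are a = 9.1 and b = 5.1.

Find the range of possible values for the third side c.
By the triangle inequality: |a - b| < c < a + b
|9.1 - 5.1| < c < 9.1 + 5.1
4 < c < 14.2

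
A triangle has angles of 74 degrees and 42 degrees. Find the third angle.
Sum of angles in a triangle = 180 degrees
Third angle = 180 - 74 - 42
Third angle = 64 degrees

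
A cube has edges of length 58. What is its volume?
Volume = s³
Volume = 58³
Volume = 195112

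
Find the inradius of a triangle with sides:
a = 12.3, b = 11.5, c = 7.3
s = (a+b+c)/2 = (12.3+11.5+7.3)/2 = 15.55
Area = √(s(s-a)(s-b)(s-c)) = √(15.55·3.25·4.05·8.25) = 41.0924
r = Area/s = 41.0924/15.55 = 2.643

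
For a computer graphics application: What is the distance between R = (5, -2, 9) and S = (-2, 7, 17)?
d = √[(-7)² + (9)² + (8)²] = √194 = 13.93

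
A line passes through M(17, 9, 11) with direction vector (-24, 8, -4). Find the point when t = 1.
P(1) = (17 + (-24)(1), 9 + 8(1), 11 + (-4)(1)) = (-7, 17, 7)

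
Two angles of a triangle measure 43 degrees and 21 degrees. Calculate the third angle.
Sum of angles in a triangle = 180 degrees
Third angle = 180 - 43 - 21
Third angle = 116 degrees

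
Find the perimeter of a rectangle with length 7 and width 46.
Perimeter = 2 * (length + width)
Perimeter = 2 * (7 + 46)
Perimeter = 2 * 53
Perimeter = 106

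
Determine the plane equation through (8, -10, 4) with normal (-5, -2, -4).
d = n·P = (-5)(8) + (-2)(-10) + (-4)(4) = -36
Plane: -5x - 2y - 4z = -36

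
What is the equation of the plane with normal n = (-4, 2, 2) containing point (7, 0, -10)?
d = n·P = (-4)(7) + (2)(0) + (2)(-10) = -48
Plane: -4x + 2y + 2z = -48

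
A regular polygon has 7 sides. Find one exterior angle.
Exterior angle of a regular n-gon = 360/n
Exterior angle = 360/7
Exterior angle = 51.43 degrees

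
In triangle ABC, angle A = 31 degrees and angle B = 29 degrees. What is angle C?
Sum of angles in a triangle = 180 degrees
Third angle = 180 - 31 - 29
Third angle = 120 degrees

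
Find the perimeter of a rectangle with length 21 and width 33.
Perimeter = 2 * (length + width)
Perimeter = 2 * (21 + 33)
Perimeter = 2 * 54
Perimeter = 108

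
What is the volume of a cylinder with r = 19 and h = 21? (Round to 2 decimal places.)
Volume = pi * r² * h
Volume = pi * 19² * 21
Volume = pi * 361 * 21
Volume = pi * 7581
Volume = 23816.41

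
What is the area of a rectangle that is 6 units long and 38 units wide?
Area = length * width
Area = 6 * 38
Area = 228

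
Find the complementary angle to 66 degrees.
Complementary angles sum to 90 degrees.
Other angle = 90 - 66
Other angle = 24 degrees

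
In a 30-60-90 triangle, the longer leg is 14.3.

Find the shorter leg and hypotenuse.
In a 30-60-90 triangle, sides are in ratio 1 : √3 : 2.
Long leg = short leg·√3  →  short leg = 14.3/√3 = 8.256
Hypotenuse = 2·(short leg) = 2·14.3/√3 = 16.51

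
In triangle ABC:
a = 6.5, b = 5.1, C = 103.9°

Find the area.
Using A = ½ab·sin(C):
A = ½·6.5·5.1·sin(103.9°) = ½·33.15·0.970716 = 16.09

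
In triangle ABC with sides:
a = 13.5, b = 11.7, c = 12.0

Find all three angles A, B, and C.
By the law of cosines:
cos(A) = (b² + c² - a²)/(2bc) = 0.351282  →  A = 69.43°
cos(B) = (a² + c² - b²)/(2ac) = 0.584444  →  B = 54.24°
cos(C) = (a² + b² - c²)/(2ab) = 0.554416  →  C = 56.33°
Check: A + B + C = 180.0° ✓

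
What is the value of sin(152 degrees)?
sin(152 degrees) = 0.4695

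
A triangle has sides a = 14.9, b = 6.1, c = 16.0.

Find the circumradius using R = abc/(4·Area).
s = (a+b+c)/2 = 18.5
Area = √(s(s-a)(s-b)(s-c)) = √(18.5·3.6·12.4·2.5) = 45.4379
R = abc/(4·Area) = (14.9·6.1·16.0)/(4·45.4379) = 1454.24/181.7516 = 8.001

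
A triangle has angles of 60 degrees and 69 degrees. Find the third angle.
Sum of angles in a triangle = 180 degrees
Third angle = 180 - 60 - 69
Third angle = 51 degrees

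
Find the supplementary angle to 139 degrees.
Supplementary angles sum to 180 degrees.
Other angle = 180 - 139
Other angle = 41 degrees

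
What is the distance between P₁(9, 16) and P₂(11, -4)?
Using the distance formula: d = sqrt((x₂-x₁)² + (y₂-y₁)²)
dx = 11 - 9 = 2
dy = (-4) - 16 = -20
d = sqrt(2² + (-20)²) = sqrt(4 + 400) = sqrt(404) = 20.10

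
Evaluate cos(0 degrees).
cos(0 degrees) = 1
Decimal approximation: 1.0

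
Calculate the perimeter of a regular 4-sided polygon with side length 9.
Perimeter = number of sides * side length
Perimeter = 4 * 9
Perimeter = 36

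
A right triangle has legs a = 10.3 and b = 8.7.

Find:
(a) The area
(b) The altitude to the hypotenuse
(a) Area = ½ab = ½·10.3·8.7 = 44.805
(b) Hypotenuse c = √(10.3² + 8.7²) = √181.78 = 13.4826
    Area = ½·c·h_c  →  h_c = 2·Area/c = 2·44.805/13.4826 = 6.646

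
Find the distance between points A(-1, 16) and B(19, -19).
Using the distance formula: d = sqrt((x₂-x₁)² + (y₂-y₁)²)
dx = 19 - (-1) = 20
dy = (-19) - 16 = -35
d = sqrt(20² + (-35)²) = sqrt(400 + 1225) = sqrt(1625) = 40.31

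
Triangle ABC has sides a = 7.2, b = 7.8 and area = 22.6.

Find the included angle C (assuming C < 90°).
Area = ½ab·sin(C)  →  sin(C) = 2·Area/(ab)
sin(C) = 2·22.6/(7.2·7.8) = 0.804843
C = arcsin(0.804843) = 53.6°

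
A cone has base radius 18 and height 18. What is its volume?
Volume = (1/3) * pi * r² * h
Volume = (1/3) * pi * 18² * 18
Volume = (1/3) * pi * 324 * 18
Volume = (1/3) * pi * 5832
Volume = 6107.26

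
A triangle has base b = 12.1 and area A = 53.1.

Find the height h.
A = ½bh  →  h = 2A/b
h = 2·53.1/12.1 = 8.777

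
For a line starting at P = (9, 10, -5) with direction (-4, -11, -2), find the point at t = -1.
P(-1) = (9 + (-4)(-1), 10 + (-11)(-1), -5 + (-2)(-1)) = (13, 21, -3)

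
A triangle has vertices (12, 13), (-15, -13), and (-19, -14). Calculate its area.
Using the coordinate formula: Area = (1/2)|x₁(y₂-y₃) + x₂(y₃-y₁) + x₃(y₁-y₂)|
Area = (1/2)|12((-13)-(-14)) + (-15)((-14)-13) + (-19)(13-(-13))|
Area = (1/2)|12*1 + (-15)*(-27) + (-19)*26|
Area = (1/2)|12 + 405 + (-494)|
Area = (1/2)*77 = 38.50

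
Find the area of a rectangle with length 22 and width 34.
Area = length * width
Area = 22 * 34
Area = 748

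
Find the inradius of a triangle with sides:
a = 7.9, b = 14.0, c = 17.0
s = (a+b+c)/2 = (7.9+14.0+17.0)/2 = 19.45
Area = √(s(s-a)(s-b)(s-c)) = √(19.45·11.55·5.45·2.45) = 54.7687
r = Area/s = 54.7687/19.45 = 2.816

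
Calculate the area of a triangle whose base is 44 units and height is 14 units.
Area = (1/2) * base * height
Area = (1/2) * 44 * 14
Area = 308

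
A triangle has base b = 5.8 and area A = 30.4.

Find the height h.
A = ½bh  →  h = 2A/b
h = 2·30.4/5.8 = 10.48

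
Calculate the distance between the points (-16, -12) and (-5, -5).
Using the distance formula: d = sqrt((x₂-x₁)² + (y₂-y₁)²)
dx = (-5) - (-16) = 11
dy = (-5) - (-12) = 7
d = sqrt(11² + 7²) = sqrt(121 + 49) = sqrt(170) = 13.04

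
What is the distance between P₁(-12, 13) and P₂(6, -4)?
Using the distance formula: d = sqrt((x₂-x₁)² + (y₂-y₁)²)
dx = 6 - (-12) = 18
dy = (-4) - 13 = -17
d = sqrt(18² + (-17)²) = sqrt(324 + 289) = sqrt(613) = 24.76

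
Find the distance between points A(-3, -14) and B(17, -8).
Using the distance formula: d = sqrt((x₂-x₁)² + (y₂-y₁)²)
dx = 17 - (-3) = 20
dy = (-8) - (-14) = 6
d = sqrt(20² + 6²) = sqrt(400 + 36) = sqrt(436) = 20.88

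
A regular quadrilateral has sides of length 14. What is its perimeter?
Perimeter = number of sides * side length
Perimeter = 4 * 14
Perimeter = 56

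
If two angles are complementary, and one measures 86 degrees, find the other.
Complementary angles sum to 90 degrees.
Other angle = 90 - 86
Other angle = 4 degrees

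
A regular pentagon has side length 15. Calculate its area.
For a regular 5-gon with side length s = 15:
Apothem a = s / (2*tan(pi/5)) = 15 / (2*tan(pi/5)) ≈ 10.3229
Perimeter P = 5 * 15 = 75
Area = (1/2) * P * a = (1/2) * 75 * 10.3229 = 387.11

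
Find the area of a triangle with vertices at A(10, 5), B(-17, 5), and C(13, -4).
Using the coordinate formula: Area = (1/2)|x₁(y₂-y₃) + x₂(y₃-y₁) + x₃(y₁-y₂)|
Area = (1/2)|10(5-(-4)) + (-17)((-4)-5) + 13(5-5)|
Area = (1/2)|10*9 + (-17)*(-9) + 13*0|
Area = (1/2)|90 + 153 + 0|
Area = (1/2)*243 = 121.50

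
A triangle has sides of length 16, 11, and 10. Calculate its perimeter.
Perimeter = sum of all sides
Perimeter = 16 + 11 + 10
Perimeter = 37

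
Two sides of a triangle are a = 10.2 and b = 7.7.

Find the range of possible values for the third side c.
By the triangle inequality: |a - b| < c < a + b
|10.2 - 7.7| < c < 10.2 + 7.7
2.5 < c < 17.9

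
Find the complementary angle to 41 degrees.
Complementary angles sum to 90 degrees.
Other angle = 90 - 41
Other angle = 49 degrees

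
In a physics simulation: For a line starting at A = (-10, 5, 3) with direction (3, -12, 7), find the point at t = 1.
P(1) = (-10 + 3(1), 5 + (-12)(1), 3 + 7(1)) = (-7, -7, 10)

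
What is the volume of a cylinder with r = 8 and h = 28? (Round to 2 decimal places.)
Volume = pi * r² * h
Volume = pi * 8² * 28
Volume = pi * 64 * 28
Volume = pi * 1792
Volume = 5629.73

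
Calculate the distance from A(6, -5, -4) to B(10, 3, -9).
d = √[(4)² + (8)² + (-5)²] = √105 = 10.25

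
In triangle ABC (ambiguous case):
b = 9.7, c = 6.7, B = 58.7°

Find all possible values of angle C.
sin(C)/c = sin(B)/b  →  sin(C) = c·sin(B)/b = 6.7·sin(58.7°)/9.7 = 0.590193
C₁ = arcsin(0.590193) = 36.17°,  C₂ = 180° - C₁ = 143.83°
Check C₂: A = 180° - 58.7° - 143.83° = -22.53° ≤ 0, rejected
C = 36.17° (one solution)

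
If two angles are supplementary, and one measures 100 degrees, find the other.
Supplementary angles sum to 180 degrees.
Other angle = 180 - 100
Other angle = 80 degrees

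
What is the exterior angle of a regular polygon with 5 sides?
Exterior angle of a regular n-gon = 360/n
Exterior angle = 360/5
Exterior angle = 72 degrees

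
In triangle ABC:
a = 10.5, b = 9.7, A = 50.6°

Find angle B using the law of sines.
sin(B)/b = sin(A)/a
sin(B) = b·sin(A)/a = 9.7·sin(50.6°)/10.5 = 0.713859
B = arcsin(0.713859) = 45.55°  (b ≤ a, so B ≤ A and the acute solution is unique)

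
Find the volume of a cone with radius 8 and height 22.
Volume = (1/3) * pi * r² * h
Volume = (1/3) * pi * 8² * 22
Volume = (1/3) * pi * 64 * 22
Volume = (1/3) * pi * 1408
Volume = 1474.45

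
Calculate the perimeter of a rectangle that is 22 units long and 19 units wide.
Perimeter = 2 * (length + width)
Perimeter = 2 * (22 + 19)
Perimeter = 2 * 41
Perimeter = 82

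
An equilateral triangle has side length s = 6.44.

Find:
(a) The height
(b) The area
(a) Height h = s·√3/2 = 6.44·√3/2 = 5.577
(b) Area = (√3/4)·s² = (√3/4)·6.44² = (√3/4)·41.4736 = 17.96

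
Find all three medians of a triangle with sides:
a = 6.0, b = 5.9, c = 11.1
Using m_x = ½√(2y² + 2z² - x²):
m_a = ½√(2·5.9² + 2·11.1² - 6.0²) = ½√280.04 = 8.367
m_b = ½√(2·6.0² + 2·11.1² - 5.9²) = ½√283.61 = 8.42
m_c = ½√(2·6.0² + 2·5.9² - 11.1²) = ½√18.41 = 2.145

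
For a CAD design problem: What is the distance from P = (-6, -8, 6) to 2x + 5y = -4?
d = |2(-6) + 5(-8) + 0(6) - (-4)| / √(2² + 5² + 0²) = 48/√29 = 8.913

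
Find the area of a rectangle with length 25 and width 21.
Area = length * width
Area = 25 * 21
Area = 525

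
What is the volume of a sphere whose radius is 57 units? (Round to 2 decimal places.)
Volume = (4/3) * pi * r³
Volume = (4/3) * pi * 57³
Volume = (4/3) * pi * 185193
Volume = 775734.62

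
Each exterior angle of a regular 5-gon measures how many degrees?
Exterior angle of a regular n-gon = 360/n
Exterior angle = 360/5
Exterior angle = 72 degrees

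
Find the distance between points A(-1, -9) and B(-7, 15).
Using the distance formula: d = sqrt((x₂-x₁)² + (y₂-y₁)²)
dx = (-7) - (-1) = -6
dy = 15 - (-9) = 24
d = sqrt((-6)² + 24²) = sqrt(36 + 576) = sqrt(612) = 24.74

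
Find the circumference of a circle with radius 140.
Circumference = 2 * pi * r
Circumference = 2 * pi * 140
Circumference = 879.65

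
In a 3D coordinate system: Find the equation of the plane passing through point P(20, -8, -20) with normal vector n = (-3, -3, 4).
d = n·P = (-3)(20) + (-3)(-8) + (4)(-20) = -116
Plane: -3x - 3y + 4z = -116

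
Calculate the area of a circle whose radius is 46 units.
Area = pi * r²
Area = pi * 46²
Area = pi * 2116
Area = 6647.61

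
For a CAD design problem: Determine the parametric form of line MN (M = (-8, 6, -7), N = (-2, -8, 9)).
Direction vector d = N - M = (6, -14, 16)
x = -8 + 6t, y = 6 - 14t, z = -7 + 16t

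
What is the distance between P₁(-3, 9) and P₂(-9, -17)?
Using the distance formula: d = sqrt((x₂-x₁)² + (y₂-y₁)²)
dx = (-9) - (-3) = -6
dy = (-17) - 9 = -26
d = sqrt((-6)² + (-26)²) = sqrt(36 + 676) = sqrt(712) = 26.68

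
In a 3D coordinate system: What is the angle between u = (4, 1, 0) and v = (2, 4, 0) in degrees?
u·v = 12, |u|² = 17, |v|² = 20
cos θ = 12/√340 ≈ 0.6508
θ ≈ 49.4°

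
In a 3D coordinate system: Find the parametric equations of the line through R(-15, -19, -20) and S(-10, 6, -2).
Direction vector d = S - R = (5, 25, 18)
x = -15 + 5t, y = -19 + 25t, z = -20 + 18t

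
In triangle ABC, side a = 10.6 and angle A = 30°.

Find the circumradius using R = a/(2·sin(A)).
R = a/(2·sin(A)) = 10.6/(2·sin(30°))
R = 10.6/(2·0.500000) = 10.6/1.000000 = 10.6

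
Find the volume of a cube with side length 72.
Volume = s³
Volume = 72³
Volume = 373248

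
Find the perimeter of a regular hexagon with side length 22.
Perimeter = number of sides * side length
Perimeter = 6 * 22
Perimeter = 132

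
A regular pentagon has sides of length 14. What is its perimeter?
Perimeter = number of sides * side length
Perimeter = 5 * 14
Perimeter = 70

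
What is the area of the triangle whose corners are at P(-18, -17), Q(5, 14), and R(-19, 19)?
Using the coordinate formula: Area = (1/2)|x₁(y₂-y₃) + x₂(y₃-y₁) + x₃(y₁-y₂)|
Area = (1/2)|(-18)(14-19) + 5(19-(-17)) + (-19)((-17)-14)|
Area = (1/2)|(-18)*(-5) + 5*36 + (-19)*(-31)|
Area = (1/2)|90 + 180 + 589|
Area = (1/2)*859 = 429.50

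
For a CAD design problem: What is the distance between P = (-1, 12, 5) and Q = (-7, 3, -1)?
d = √[(-6)² + (-9)² + (-6)²] = √153 = 12.37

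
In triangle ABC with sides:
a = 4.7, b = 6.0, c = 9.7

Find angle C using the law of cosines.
cos(C) = (a² + b² - c²)/(2ab)
cos(C) = (4.7² + 6.0² - 9.7²)/(2·4.7·6.0) = -36/56.4 = -0.638298
C = arccos(-0.638298) = 129.7°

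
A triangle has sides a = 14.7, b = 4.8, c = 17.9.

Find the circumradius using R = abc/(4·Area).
s = (a+b+c)/2 = 18.7
Area = √(s(s-a)(s-b)(s-c)) = √(18.7·4·13.9·0.8) = 28.8405
R = abc/(4·Area) = (14.7·4.8·17.9)/(4·28.8405) = 1263.024/115.362 = 10.95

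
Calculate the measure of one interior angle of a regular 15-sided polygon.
Interior angle of a regular n-gon = (n-2)*180/n
Interior angle = (15-2)*180/15
Interior angle = 13*180/15
Interior angle = 2340/15
Interior angle = 156 degrees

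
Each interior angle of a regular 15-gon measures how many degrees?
Interior angle of a regular n-gon = (n-2)*180/n
Interior angle = (15-2)*180/15
Interior angle = 13*180/15
Interior angle = 2340/15
Interior angle = 156 degrees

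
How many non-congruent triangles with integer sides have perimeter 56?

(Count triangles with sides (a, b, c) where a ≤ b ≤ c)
With a ≤ b ≤ c and a + b + c = 56, the triangle inequality a + b > c gives c < 56/2, so c ≤ 27.
Iterate a from 1 to ⌊p/3⌋ = 18; for each a, b ranges from a to ⌊(p−a)/2⌋ with c = p − a − b, keeping only c ≥ b.
Triples: (2, 27, 27), (3, 26, 27), (4, 25, 27), …
Count = 65 triangles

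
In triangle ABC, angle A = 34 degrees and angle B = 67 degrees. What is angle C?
Sum of angles in a triangle = 180 degrees
Third angle = 180 - 34 - 67
Third angle = 79 degrees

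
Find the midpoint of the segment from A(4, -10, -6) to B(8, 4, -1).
Midpoint = ((4+8)/2, (-10+4)/2, (-6-1)/2) = (6, -3, -3.5)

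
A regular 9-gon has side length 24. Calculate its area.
For a regular 9-gon with side length s = 24:
Apothem a = s / (2*tan(pi/9)) = 24 / (2*tan(pi/9)) ≈ 32.9697
Perimeter P = 9 * 24 = 216
Area = (1/2) * P * a = (1/2) * 216 * 32.9697 = 3560.73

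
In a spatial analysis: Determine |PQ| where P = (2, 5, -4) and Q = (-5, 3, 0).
d = √[(-7)² + (-2)² + (4)²] = √69 = 8.307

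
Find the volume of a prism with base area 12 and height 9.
Volume = base area * height
Volume = 12 * 9
Volume = 108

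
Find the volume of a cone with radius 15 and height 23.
Volume = (1/3) * pi * r² * h
Volume = (1/3) * pi * 15² * 23
Volume = (1/3) * pi * 225 * 23
Volume = (1/3) * pi * 5175
Volume = 5419.25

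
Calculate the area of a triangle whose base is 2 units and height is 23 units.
Area = (1/2) * base * height
Area = (1/2) * 2 * 23
Area = 23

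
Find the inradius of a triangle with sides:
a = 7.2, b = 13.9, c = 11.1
s = (a+b+c)/2 = (7.2+13.9+11.1)/2 = 16.1
Area = √(s(s-a)(s-b)(s-c)) = √(16.1·8.9·2.2·5) = 39.7013
r = Area/s = 39.7013/16.1 = 2.466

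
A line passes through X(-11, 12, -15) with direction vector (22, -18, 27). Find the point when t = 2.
P(2) = (-11 + 22(2), 12 + (-18)(2), -15 + 27(2)) = (33, -24, 39)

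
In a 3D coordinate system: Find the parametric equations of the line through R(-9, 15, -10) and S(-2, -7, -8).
Direction vector d = S - R = (7, -22, 2)
x = -9 + 7t, y = 15 - 22t, z = -10 + 2t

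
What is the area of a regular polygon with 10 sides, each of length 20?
For a regular 10-gon with side length s = 20:
Apothem a = s / (2*tan(pi/10)) = 20 / (2*tan(pi/10)) ≈ 30.7768
Perimeter P = 10 * 20 = 200
Area = (1/2) * P * a = (1/2) * 200 * 30.7768 = 3077.68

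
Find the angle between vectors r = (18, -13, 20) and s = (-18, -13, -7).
r·s = -295, |r|² = 893, |s|² = 542
cos θ = -295/√484006 ≈ -0.424
θ ≈ 115.1°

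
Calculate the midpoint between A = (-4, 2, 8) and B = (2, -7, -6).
Midpoint = ((-4+2)/2, (2-7)/2, (8-6)/2) = (-1, -2.5, 1)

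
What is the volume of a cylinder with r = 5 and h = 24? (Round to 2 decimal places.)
Volume = pi * r² * h
Volume = pi * 5² * 24
Volume = pi * 25 * 24
Volume = pi * 600
Volume = 1884.96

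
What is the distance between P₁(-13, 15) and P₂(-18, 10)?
Using the distance formula: d = sqrt((x₂-x₁)² + (y₂-y₁)²)
dx = (-18) - (-13) = -5
dy = 10 - 15 = -5
d = sqrt((-5)² + (-5)²) = sqrt(25 + 25) = sqrt(50) = 7.07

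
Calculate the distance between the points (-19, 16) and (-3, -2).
Using the distance formula: d = sqrt((x₂-x₁)² + (y₂-y₁)²)
dx = (-3) - (-19) = 16
dy = (-2) - 16 = -18
d = sqrt(16² + (-18)²) = sqrt(256 + 324) = sqrt(580) = 24.08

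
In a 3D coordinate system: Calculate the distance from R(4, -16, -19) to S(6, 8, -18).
d = √[(2)² + (24)² + (1)²] = √581 = 24.1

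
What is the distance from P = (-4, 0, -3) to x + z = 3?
d = |1(-4) + 0(0) + 1(-3) - (3)| / √(1² + 0² + 1²) = 10/√2 = 7.071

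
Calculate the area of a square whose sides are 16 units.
Area = s²
Area = 16²
Area = 256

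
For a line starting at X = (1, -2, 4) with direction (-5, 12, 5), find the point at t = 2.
P(2) = (1 + (-5)(2), -2 + 12(2), 4 + 5(2)) = (-9, 22, 14)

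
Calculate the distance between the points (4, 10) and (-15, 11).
Using the distance formula: d = sqrt((x₂-x₁)² + (y₂-y₁)²)
dx = (-15) - 4 = -19
dy = 11 - 10 = 1
d = sqrt((-19)² + 1²) = sqrt(361 + 1) = sqrt(362) = 19.03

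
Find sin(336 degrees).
sin(336 degrees) = -0.4067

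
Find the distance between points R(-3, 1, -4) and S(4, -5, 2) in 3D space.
d = √[(7)² + (-6)² + (6)²] = √121 = 11.0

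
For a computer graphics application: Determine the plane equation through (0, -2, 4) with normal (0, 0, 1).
d = n·P = (0)(0) + (0)(-2) + (1)(4) = 4
Plane: z = 4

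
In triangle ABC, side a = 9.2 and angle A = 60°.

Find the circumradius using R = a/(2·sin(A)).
R = a/(2·sin(A)) = 9.2/(2·sin(60°))
R = 9.2/(2·0.866025) = 9.2/1.732051 = 5.312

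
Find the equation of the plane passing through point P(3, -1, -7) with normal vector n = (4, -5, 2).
d = n·P = (4)(3) + (-5)(-1) + (2)(-7) = 3
Plane: 4x - 5y + 2z = 3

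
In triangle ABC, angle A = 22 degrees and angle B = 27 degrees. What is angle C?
Sum of angles in a triangle = 180 degrees
Third angle = 180 - 22 - 27
Third angle = 131 degrees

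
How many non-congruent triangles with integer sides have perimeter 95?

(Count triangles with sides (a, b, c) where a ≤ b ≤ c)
With a ≤ b ≤ c and a + b + c = 95, the triangle inequality a + b > c gives c < 95/2, so c ≤ 47.
Iterate a from 1 to ⌊p/3⌋ = 31; for each a, b ranges from a to ⌊(p−a)/2⌋ with c = p − a − b, keeping only c ≥ b.
Triples: (1, 47, 47), (2, 46, 47), (3, 45, 47), …
Count = 200 triangles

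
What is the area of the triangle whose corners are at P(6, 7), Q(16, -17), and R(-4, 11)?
Using the coordinate formula: Area = (1/2)|x₁(y₂-y₃) + x₂(y₃-y₁) + x₃(y₁-y₂)|
Area = (1/2)|6((-17)-11) + 16(11-7) + (-4)(7-(-17))|
Area = (1/2)|6*(-28) + 16*4 + (-4)*24|
Area = (1/2)|(-168) + 64 + (-96)|
Area = (1/2)*200 = 100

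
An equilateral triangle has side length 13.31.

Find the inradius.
For an equilateral triangle, r = s/(2√3) where s is the side.
r = 13.31/(2√3) = 13.31/3.464102 = 3.842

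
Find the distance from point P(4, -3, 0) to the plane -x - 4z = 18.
d = |(-1)(4) + 0(-3) + (-4)(0) - (18)| / √((-1)² + 0² + (-4)²) = 22/√17 = 5.336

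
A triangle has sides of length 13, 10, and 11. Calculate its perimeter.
Perimeter = sum of all sides
Perimeter = 13 + 10 + 11
Perimeter = 34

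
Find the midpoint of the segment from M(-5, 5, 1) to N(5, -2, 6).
Midpoint = ((-5+5)/2, (5-2)/2, (1+6)/2) = (0, 1.5, 3.5)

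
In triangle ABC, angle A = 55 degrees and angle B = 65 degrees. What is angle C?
Sum of angles in a triangle = 180 degrees
Third angle = 180 - 55 - 65
Third angle = 60 degrees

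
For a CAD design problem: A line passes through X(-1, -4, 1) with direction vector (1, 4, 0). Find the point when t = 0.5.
P(0.5) = (-1 + 1(0.5), -4 + 4(0.5), 1 + 0(0.5)) = (-0.5, -2, 1)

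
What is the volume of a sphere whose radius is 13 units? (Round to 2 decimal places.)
Volume = (4/3) * pi * r³
Volume = (4/3) * pi * 13³
Volume = (4/3) * pi * 2197
Volume = 9202.77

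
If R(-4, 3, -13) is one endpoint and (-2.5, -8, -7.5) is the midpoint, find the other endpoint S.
S = (2×(-2.5) - (-4), 2×(-8) - 3, 2×(-7.5) - (-13)) = (-1, -19, -2)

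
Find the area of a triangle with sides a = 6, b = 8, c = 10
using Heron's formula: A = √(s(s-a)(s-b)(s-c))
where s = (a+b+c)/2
s = (6+8+10)/2 = 12
A = √(12·6·4·2) = √576 = 24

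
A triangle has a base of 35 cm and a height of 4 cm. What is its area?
Area = (1/2) * base * height
Area = (1/2) * 35 * 4
Area = 70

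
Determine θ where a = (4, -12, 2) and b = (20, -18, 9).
a·b = 314, |a|² = 164, |b|² = 805
cos θ = 314/√132020 ≈ 0.8642
θ ≈ 30.21°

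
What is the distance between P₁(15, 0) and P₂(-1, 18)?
Using the distance formula: d = sqrt((x₂-x₁)² + (y₂-y₁)²)
dx = (-1) - 15 = -16
dy = 18 - 0 = 18
d = sqrt((-16)² + 18²) = sqrt(256 + 324) = sqrt(580) = 24.08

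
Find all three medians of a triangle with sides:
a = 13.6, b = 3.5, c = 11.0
Using m_x = ½√(2y² + 2z² - x²):
m_a = ½√(2·3.5² + 2·11.0² - 13.6²) = ½√81.54 = 4.515
m_b = ½√(2·13.6² + 2·11.0² - 3.5²) = ½√599.67 = 12.24
m_c = ½√(2·13.6² + 2·3.5² - 11.0²) = ½√273.42 = 8.268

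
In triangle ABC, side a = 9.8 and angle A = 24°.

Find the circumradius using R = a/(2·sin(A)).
R = a/(2·sin(A)) = 9.8/(2·sin(24°))
R = 9.8/(2·0.406737) = 9.8/0.813473 = 12.05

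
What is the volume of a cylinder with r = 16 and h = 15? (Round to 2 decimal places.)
Volume = pi * r² * h
Volume = pi * 16² * 15
Volume = pi * 256 * 15
Volume = pi * 3840
Volume = 12063.72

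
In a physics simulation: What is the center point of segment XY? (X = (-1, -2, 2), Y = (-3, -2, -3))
Midpoint = ((-1-3)/2, (-2-2)/2, (2-3)/2) = (-2, -2, -0.5)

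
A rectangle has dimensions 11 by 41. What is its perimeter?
Perimeter = 2 * (length + width)
Perimeter = 2 * (11 + 41)
Perimeter = 2 * 52
Perimeter = 104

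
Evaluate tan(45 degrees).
tan(45 degrees) = 1
Decimal approximation: 1.0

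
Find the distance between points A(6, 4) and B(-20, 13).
Using the distance formula: d = sqrt((x₂-x₁)² + (y₂-y₁)²)
dx = (-20) - 6 = -26
dy = 13 - 4 = 9
d = sqrt((-26)² + 9²) = sqrt(676 + 81) = sqrt(757) = 27.51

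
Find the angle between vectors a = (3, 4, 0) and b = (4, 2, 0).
a·b = 20, |a|² = 25, |b|² = 20
cos θ = 20/√500 ≈ 0.8944
θ ≈ 26.57°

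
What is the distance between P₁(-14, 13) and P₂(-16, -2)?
Using the distance formula: d = sqrt((x₂-x₁)² + (y₂-y₁)²)
dx = (-16) - (-14) = -2
dy = (-2) - 13 = -15
d = sqrt((-2)² + (-15)²) = sqrt(4 + 225) = sqrt(229) = 15.13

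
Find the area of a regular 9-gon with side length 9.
For a regular 9-gon with side length s = 9:
Apothem a = s / (2*tan(pi/9)) = 9 / (2*tan(pi/9)) ≈ 12.3636
Perimeter P = 9 * 9 = 81
Area = (1/2) * P * a = (1/2) * 81 * 12.3636 = 500.73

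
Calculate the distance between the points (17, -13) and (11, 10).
Using the distance formula: d = sqrt((x₂-x₁)² + (y₂-y₁)²)
dx = 11 - 17 = -6
dy = 10 - (-13) = 23
d = sqrt((-6)² + 23²) = sqrt(36 + 529) = sqrt(565) = 23.77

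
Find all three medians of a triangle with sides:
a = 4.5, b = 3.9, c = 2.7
Using m_x = ½√(2y² + 2z² - x²):
m_a = ½√(2·3.9² + 2·2.7² - 4.5²) = ½√24.75 = 2.487
m_b = ½√(2·4.5² + 2·2.7² - 3.9²) = ½√39.87 = 3.157
m_c = ½√(2·4.5² + 2·3.9² - 2.7²) = ½√63.63 = 3.988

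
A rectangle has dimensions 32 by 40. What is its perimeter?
Perimeter = 2 * (length + width)
Perimeter = 2 * (32 + 40)
Perimeter = 2 * 72
Perimeter = 144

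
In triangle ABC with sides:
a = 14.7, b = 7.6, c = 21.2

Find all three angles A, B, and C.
By the law of cosines:
cos(A) = (b² + c² - a²)/(2bc) = 0.903395  →  A = 25.39°
cos(B) = (a² + c² - b²)/(2ac) = 0.975116  →  B = 12.81°
cos(C) = (a² + b² - c²)/(2ab) = -0.785849  →  C = 141.8°
Check: A + B + C = 180.0° ✓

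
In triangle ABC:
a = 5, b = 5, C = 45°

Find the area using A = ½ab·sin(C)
A = ½·5·5·sin(45°) = ½·25·0.707107 = 8.839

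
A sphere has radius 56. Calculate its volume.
Volume = (4/3) * pi * r³
Volume = (4/3) * pi * 56³
Volume = (4/3) * pi * 175616
Volume = 735618.58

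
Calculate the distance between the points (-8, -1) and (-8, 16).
Using the distance formula: d = sqrt((x₂-x₁)² + (y₂-y₁)²)
dx = (-8) - (-8) = 0
dy = 16 - (-1) = 17
d = sqrt(0² + 17²) = sqrt(0 + 289) = sqrt(289) = 17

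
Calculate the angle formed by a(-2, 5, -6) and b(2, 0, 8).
a·b = -52, |a|² = 65, |b|² = 68
cos θ = -52/√4420 ≈ -0.7822
θ ≈ 141.5°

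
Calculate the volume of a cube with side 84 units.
Volume = s³
Volume = 84³
Volume = 592704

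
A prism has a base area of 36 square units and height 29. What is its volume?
Volume = base area * height
Volume = 36 * 29
Volume = 1044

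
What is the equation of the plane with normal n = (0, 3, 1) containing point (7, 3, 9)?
d = n·P = (0)(7) + (3)(3) + (1)(9) = 18
Plane: 3y + z = 18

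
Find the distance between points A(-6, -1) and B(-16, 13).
Using the distance formula: d = sqrt((x₂-x₁)² + (y₂-y₁)²)
dx = (-16) - (-6) = -10
dy = 13 - (-1) = 14
d = sqrt((-10)² + 14²) = sqrt(100 + 196) = sqrt(296) = 17.20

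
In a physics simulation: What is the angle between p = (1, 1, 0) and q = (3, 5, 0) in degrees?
p·q = 8, |p|² = 2, |q|² = 34
cos θ = 8/√68 ≈ 0.9701
θ ≈ 14.04°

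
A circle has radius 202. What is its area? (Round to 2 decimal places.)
Area = pi * r²
Area = pi * 202²
Area = pi * 40804
Area = 128189.55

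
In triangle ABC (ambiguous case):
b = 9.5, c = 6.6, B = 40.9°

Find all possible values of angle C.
sin(C)/c = sin(B)/b  →  sin(C) = c·sin(B)/b = 6.6·sin(40.9°)/9.5 = 0.454873
C₁ = arcsin(0.454873) = 27.06°,  C₂ = 180° - C₁ = 152.94°
Check C₂: A = 180° - 40.9° - 152.94° = -13.84° ≤ 0, rejected
C = 27.06° (one solution)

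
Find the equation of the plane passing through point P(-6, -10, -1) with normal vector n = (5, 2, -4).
d = n·P = (5)(-6) + (2)(-10) + (-4)(-1) = -46
Plane: 5x + 2y - 4z = -46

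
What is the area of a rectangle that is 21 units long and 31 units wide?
Area = length * width
Area = 21 * 31
Area = 651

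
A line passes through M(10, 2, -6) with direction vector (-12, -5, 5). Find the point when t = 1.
P(1) = (10 + (-12)(1), 2 + (-5)(1), -6 + 5(1)) = (-2, -3, -1)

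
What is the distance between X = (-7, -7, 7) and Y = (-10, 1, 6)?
d = √[(-3)² + (8)² + (-1)²] = √74 = 8.602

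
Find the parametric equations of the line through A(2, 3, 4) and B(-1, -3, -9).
Direction vector d = B - A = (-3, -6, -13)
x = 2 - 3t, y = 3 - 6t, z = 4 - 13t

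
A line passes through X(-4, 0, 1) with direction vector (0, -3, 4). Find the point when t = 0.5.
P(0.5) = (-4 + 0(0.5), 0 + (-3)(0.5), 1 + 4(0.5)) = (-4, -1.5, 3)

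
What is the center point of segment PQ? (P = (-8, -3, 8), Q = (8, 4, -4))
Midpoint = ((-8+8)/2, (-3+4)/2, (8-4)/2) = (0, 0.5, 2)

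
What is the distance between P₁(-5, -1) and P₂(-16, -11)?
Using the distance formula: d = sqrt((x₂-x₁)² + (y₂-y₁)²)
dx = (-16) - (-5) = -11
dy = (-11) - (-1) = -10
d = sqrt((-11)² + (-10)²) = sqrt(121 + 100) = sqrt(221) = 14.87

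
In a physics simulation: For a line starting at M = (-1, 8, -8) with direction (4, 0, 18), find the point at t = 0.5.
P(0.5) = (-1 + 4(0.5), 8 + 0(0.5), -8 + 18(0.5)) = (1, 8, 1)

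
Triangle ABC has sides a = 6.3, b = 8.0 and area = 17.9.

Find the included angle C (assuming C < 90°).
Area = ½ab·sin(C)  →  sin(C) = 2·Area/(ab)
sin(C) = 2·17.9/(6.3·8.0) = 0.710317
C = arcsin(0.710317) = 45.26°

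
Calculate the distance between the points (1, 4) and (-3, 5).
Using the distance formula: d = sqrt((x₂-x₁)² + (y₂-y₁)²)
dx = (-3) - 1 = -4
dy = 5 - 4 = 1
d = sqrt((-4)² + 1²) = sqrt(16 + 1) = sqrt(17) = 4.12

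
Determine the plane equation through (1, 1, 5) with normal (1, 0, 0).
d = n·P = (1)(1) + (0)(1) + (0)(5) = 1
Plane: x = 1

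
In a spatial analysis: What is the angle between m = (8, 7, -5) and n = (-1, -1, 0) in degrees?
m·n = -15, |m|² = 138, |n|² = 2
cos θ = -15/√276 ≈ -0.9029
θ ≈ 154.5°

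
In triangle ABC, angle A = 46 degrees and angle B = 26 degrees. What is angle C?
Sum of angles in a triangle = 180 degrees
Third angle = 180 - 46 - 26
Third angle = 108 degrees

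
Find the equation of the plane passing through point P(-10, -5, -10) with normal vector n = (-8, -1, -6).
d = n·P = (-8)(-10) + (-1)(-5) + (-6)(-10) = 145
Plane: -8x - y - 6z = 145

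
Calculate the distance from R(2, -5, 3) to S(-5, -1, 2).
d = √[(-7)² + (4)² + (-1)²] = √66 = 8.124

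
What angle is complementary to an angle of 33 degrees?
Complementary angles sum to 90 degrees.
Other angle = 90 - 33
Other angle = 57 degrees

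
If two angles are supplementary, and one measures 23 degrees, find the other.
Supplementary angles sum to 180 degrees.
Other angle = 180 - 23
Other angle = 157 degrees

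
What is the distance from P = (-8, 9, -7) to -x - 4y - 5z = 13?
d = |(-1)(-8) + (-4)(9) + (-5)(-7) - (13)| / √((-1)² + (-4)² + (-5)²) = 6/√42 = 0.9258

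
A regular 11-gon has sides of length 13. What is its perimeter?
Perimeter = number of sides * side length
Perimeter = 11 * 13
Perimeter = 143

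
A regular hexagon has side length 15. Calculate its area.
For a regular 6-gon with side length s = 15:
Apothem a = s / (2*tan(pi/6)) = 15 / (2*tan(pi/6)) ≈ 12.9904
Perimeter P = 6 * 15 = 90
Area = (1/2) * P * a = (1/2) * 90 * 12.9904 = 584.57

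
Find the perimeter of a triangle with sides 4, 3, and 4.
Perimeter = sum of all sides
Perimeter = 4 + 3 + 4
Perimeter = 11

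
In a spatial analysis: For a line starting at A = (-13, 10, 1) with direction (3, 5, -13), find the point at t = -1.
P(-1) = (-13 + 3(-1), 10 + 5(-1), 1 + (-13)(-1)) = (-16, 5, 14)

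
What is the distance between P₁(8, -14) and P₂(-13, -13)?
Using the distance formula: d = sqrt((x₂-x₁)² + (y₂-y₁)²)
dx = (-13) - 8 = -21
dy = (-13) - (-14) = 1
d = sqrt((-21)² + 1²) = sqrt(441 + 1) = sqrt(442) = 21.02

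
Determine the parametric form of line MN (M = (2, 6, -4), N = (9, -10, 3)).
Direction vector d = N - M = (7, -16, 7)
x = 2 + 7t, y = 6 - 16t, z = -4 + 7t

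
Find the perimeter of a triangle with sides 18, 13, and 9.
Perimeter = sum of all sides
Perimeter = 18 + 13 + 9
Perimeter = 40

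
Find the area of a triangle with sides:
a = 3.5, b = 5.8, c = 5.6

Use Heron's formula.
s = (a+b+c)/2 = (3.5+5.8+5.6)/2 = 7.45
A = √(s(s-a)(s-b)(s-c)) = √(7.45·3.95·1.65·1.85)
A = √89.8274 = 9.478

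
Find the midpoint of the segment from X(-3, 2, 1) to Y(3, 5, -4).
Midpoint = ((-3+3)/2, (2+5)/2, (1-4)/2) = (0, 3.5, -1.5)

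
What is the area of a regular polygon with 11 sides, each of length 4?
For a regular 11-gon with side length s = 4:
Apothem a = s / (2*tan(pi/11)) = 4 / (2*tan(pi/11)) ≈ 6.8114
Perimeter P = 11 * 4 = 44
Area = (1/2) * P * a = (1/2) * 44 * 6.8114 = 149.85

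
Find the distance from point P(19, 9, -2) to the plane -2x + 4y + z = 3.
d = |(-2)(19) + 4(9) + 1(-2) - (3)| / √((-2)² + 4² + 1²) = 7/√21 = 1.528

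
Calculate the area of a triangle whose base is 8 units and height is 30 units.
Area = (1/2) * base * height
Area = (1/2) * 8 * 30
Area = 120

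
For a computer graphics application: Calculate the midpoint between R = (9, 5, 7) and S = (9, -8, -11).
Midpoint = ((9+9)/2, (5-8)/2, (7-11)/2) = (9, -1.5, -2)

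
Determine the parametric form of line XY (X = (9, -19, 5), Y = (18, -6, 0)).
Direction vector d = Y - X = (9, 13, -5)
x = 9 + 9t, y = -19 + 13t, z = 5 - 5t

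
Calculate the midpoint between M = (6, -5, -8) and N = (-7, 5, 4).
Midpoint = ((6-7)/2, (-5+5)/2, (-8+4)/2) = (-0.5, 0, -2)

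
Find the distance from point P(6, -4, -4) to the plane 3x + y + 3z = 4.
d = |3(6) + 1(-4) + 3(-4) - (4)| / √(3² + 1² + 3²) = 2/√19 = 0.4588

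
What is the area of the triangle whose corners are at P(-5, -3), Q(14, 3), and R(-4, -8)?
Using the coordinate formula: Area = (1/2)|x₁(y₂-y₃) + x₂(y₃-y₁) + x₃(y₁-y₂)|
Area = (1/2)|(-5)(3-(-8)) + 14((-8)-(-3)) + (-4)((-3)-3)|
Area = (1/2)|(-5)*11 + 14*(-5) + (-4)*(-6)|
Area = (1/2)|(-55) + (-70) + 24|
Area = (1/2)*101 = 50.50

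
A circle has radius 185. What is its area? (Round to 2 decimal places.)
Area = pi * r²
Area = pi * 185²
Area = pi * 34225
Area = 107521.01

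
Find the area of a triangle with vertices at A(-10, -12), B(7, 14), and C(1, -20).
Using the coordinate formula: Area = (1/2)|x₁(y₂-y₃) + x₂(y₃-y₁) + x₃(y₁-y₂)|
Area = (1/2)|(-10)(14-(-20)) + 7((-20)-(-12)) + 1((-12)-14)|
Area = (1/2)|(-10)*34 + 7*(-8) + 1*(-26)|
Area = (1/2)|(-340) + (-56) + (-26)|
Area = (1/2)*422 = 211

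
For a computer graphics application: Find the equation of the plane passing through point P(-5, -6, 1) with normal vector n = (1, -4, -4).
d = n·P = (1)(-5) + (-4)(-6) + (-4)(1) = 15
Plane: x - 4y - 4z = 15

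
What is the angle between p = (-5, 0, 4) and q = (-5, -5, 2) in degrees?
p·q = 33, |p|² = 41, |q|² = 54
cos θ = 33/√2214 ≈ 0.7013
θ ≈ 45.47°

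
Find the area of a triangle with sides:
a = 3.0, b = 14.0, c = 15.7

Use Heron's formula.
s = (a+b+c)/2 = (3.0+14.0+15.7)/2 = 16.35
A = √(s(s-a)(s-b)(s-c)) = √(16.35·13.35·2.35·0.65)
A = √333.411 = 18.26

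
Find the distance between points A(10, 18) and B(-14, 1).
Using the distance formula: d = sqrt((x₂-x₁)² + (y₂-y₁)²)
dx = (-14) - 10 = -24
dy = 1 - 18 = -17
d = sqrt((-24)² + (-17)²) = sqrt(576 + 289) = sqrt(865) = 29.41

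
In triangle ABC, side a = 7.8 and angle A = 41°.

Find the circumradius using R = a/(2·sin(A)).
R = a/(2·sin(A)) = 7.8/(2·sin(41°))
R = 7.8/(2·0.656059) = 7.8/1.312118 = 5.945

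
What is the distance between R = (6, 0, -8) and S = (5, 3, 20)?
d = √[(-1)² + (3)² + (28)²] = √794 = 28.18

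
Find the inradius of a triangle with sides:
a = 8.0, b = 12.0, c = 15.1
s = (a+b+c)/2 = (8.0+12.0+15.1)/2 = 17.55
Area = √(s(s-a)(s-b)(s-c)) = √(17.55·9.55·5.55·2.45) = 47.7386
r = Area/s = 47.7386/17.55 = 2.72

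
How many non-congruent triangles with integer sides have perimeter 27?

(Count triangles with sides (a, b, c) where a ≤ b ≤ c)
With a ≤ b ≤ c and a + b + c = 27, the triangle inequality a + b > c gives c < 27/2, so c ≤ 13.
Iterate a from 1 to ⌊p/3⌋ = 9; for each a, b ranges from a to ⌊(p−a)/2⌋ with c = p − a − b, keeping only c ≥ b.
Triples: (1, 13, 13), (2, 12, 13), (3, 11, 13), …
Count = 19 triangles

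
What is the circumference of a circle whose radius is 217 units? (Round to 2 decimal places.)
Circumference = 2 * pi * r
Circumference = 2 * pi * 217
Circumference = 1363.45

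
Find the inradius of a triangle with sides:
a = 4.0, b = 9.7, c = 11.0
s = (a+b+c)/2 = (4.0+9.7+11.0)/2 = 12.35
Area = √(s(s-a)(s-b)(s-c)) = √(12.35·8.35·2.65·1.35) = 19.2073
r = Area/s = 19.2073/12.35 = 1.555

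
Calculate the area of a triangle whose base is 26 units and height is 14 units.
Area = (1/2) * base * height
Area = (1/2) * 26 * 14
Area = 182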